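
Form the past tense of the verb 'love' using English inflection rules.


Apply rule: Add -d (word ends in -e). 'love' becomes 'loved'.

loved


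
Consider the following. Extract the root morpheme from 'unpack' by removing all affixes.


Remove prefix 'un' from 'unpack' to get root 'pack'.

pack


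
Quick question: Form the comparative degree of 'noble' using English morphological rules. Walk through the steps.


Apply comparative formation (ends in e: add -r): 'noble' -> 'nobler'.

nobler


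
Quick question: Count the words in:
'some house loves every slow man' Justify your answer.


Split into words: some | house | loves | every | slow | man = 6 words.

6


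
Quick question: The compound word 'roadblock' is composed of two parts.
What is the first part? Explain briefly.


Split 'roadblock' into 'road' + 'block'. The first part is 'road'.

road


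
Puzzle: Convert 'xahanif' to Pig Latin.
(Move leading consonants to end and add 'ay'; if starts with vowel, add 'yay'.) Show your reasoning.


'xahanif': move consonant cluster 'x' to end and add 'ay': 'ahanifxay'.

ahanifxay


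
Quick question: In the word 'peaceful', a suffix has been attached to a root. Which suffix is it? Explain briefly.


The word 'peaceful' = 'peace' (root) + '-ful' (suffix). The suffix is '-ful'.

ful


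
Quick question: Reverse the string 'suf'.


Reverse 'suf' character by character: 'fus'.

fus


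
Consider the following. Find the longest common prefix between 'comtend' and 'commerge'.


Compare from the start: 3 characters match: 'com'. Mismatch at position 4: 't' vs 'm'.

com


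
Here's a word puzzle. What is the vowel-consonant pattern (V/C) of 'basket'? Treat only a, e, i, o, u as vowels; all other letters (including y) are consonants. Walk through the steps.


Letter mapping: b = C, a = V, s = C, k = C, e = V, t = C.

CVCCVC


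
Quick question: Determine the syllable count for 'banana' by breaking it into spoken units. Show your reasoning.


Break 'banana' into syllables: ba-na-na -> ba | na | na = 3 syllables

3 syllables


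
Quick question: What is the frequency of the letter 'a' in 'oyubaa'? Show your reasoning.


Letter 'a' in 'oyubaa': found at position(s) 5, 6 = 2 occurrence(s).

2


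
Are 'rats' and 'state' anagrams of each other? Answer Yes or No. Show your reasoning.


Sorted letters of 'rats': 'arst'
Sorted letters of 'state': 'aestt'
They do not match.

No


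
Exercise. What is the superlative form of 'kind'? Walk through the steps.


Apply superlative formation (add -est): 'kind' -> 'kindest'.

kindest


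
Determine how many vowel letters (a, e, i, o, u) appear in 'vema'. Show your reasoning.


Vowels in 'vema': e, a = 2 vowels.

2


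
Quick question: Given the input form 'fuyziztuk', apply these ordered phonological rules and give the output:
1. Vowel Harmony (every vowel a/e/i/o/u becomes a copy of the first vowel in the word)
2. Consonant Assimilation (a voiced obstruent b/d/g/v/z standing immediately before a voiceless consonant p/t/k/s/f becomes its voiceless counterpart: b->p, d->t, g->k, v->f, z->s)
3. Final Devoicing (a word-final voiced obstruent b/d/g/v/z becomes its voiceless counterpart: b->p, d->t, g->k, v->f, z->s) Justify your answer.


Starting form: 'fuyziztuk'
Rule 1: Vowel Harmony: all vowels become 'u' (matching first vowel). 'fuyziztuk' -> 'fuyzuztuk'
Rule 2: Consonant Assimilation: voiced obstruent before voiceless consonant becomes voiceless ('zt' -> 'st'). 'fuyzuztuk' -> 'fuyzustuk'
Rule 3: Final Devoicing: final consonant 'k' is not one of the voiced obstruents b/d/g/v/z. No change.
Final form: 'fuyzustuk'

fuyzustuk


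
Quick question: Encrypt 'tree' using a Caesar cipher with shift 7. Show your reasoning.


Shift each letter by 7: t -> a, r -> y, e -> l, e -> l. Result: 'ayll'.

ayll


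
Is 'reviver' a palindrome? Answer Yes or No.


Forward: 'reviver'
Reversed: 'reviver'
They are identical.

Yes


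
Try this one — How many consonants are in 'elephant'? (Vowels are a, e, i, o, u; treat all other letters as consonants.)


Consonants in 'elephant': l, p, h, n, t = 5 consonants.

5


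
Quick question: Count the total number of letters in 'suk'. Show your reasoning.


Spell out 'suk' and number each letter: s(1), u(2), k(3). Total: 3 letters.

3


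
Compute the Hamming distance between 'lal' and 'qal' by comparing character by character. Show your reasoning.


Alignment:
Position 1: 'l' vs 'q' = DIFFER
Position 2: 'a' vs 'a' = match
Position 3: 'l' vs 'l' = match
Total differences: 1

1


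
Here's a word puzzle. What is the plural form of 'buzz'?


Apply rule: Add -es (sibilant/fricative ending). 'buzz' becomes 'buzzes'.

buzzes


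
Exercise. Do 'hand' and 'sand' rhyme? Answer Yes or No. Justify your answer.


Rime (stressed vowel + following sounds) of 'hand': -and = /ænd/
Rime of 'sand': -and = /ænd/
/ænd/ and /ænd/ are the same ending sound, so the words rhyme.

Yes


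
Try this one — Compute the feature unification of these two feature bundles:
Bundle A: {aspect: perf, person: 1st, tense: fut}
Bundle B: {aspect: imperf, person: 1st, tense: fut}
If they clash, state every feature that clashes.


Compare features:
aspect: A=perf vs B=imperf -> CLASH
person: A=1st vs B=1st -> unified: 1st
tense: A=fut vs B=fut -> unified: fut
Clash detected on feature 'aspect' (perf vs imperf); unification fails.

CLASH on 'aspect' (perf vs imperf)


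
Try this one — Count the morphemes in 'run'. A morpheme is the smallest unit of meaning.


Decomposition: run (free morpheme) = 1 morpheme(s)

1 morphemes


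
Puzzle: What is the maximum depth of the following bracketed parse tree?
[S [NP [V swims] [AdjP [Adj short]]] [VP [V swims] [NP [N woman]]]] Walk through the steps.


Count bracket nesting levels:
'[' at pos 0: depth = 1
'[' at pos 3: depth = 2
'[' at pos 7: depth = 3
'[' at pos 17: depth = 3
'[' at pos 23: depth = 4
'[' at pos 37: depth = 2
'[' at pos 41: depth = 3
'[' at pos 51: depth = 3
'[' at pos 55: depth = 4
Maximum depth reached: 4

4


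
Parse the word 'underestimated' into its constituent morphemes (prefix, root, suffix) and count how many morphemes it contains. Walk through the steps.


Step 1: Identify prefix: 'under' (meaning: beneath/insufficient)
Step 2: Identify root: 'estimate'
Step 3: Identify suffix(es): 'ed'
Decomposition: under- (prefix: beneath/insufficient) + estimate (root) + -ed (suffix: past)
Total morphemes: 3

3 morphemes (under- (prefix: beneath/insufficient) + estimate (root) + -ed (suffix: past))


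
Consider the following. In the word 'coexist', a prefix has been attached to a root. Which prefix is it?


The word 'coexist' = 'co' (prefix) + 'exist' (root). The prefix is 'co'.

co


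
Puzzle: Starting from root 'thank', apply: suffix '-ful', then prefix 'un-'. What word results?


Step 1: Add suffix '-ful' to 'thank' = 'thankful'
Step 2: Add prefix 'un-' to 'thankful' = 'unthankful'

unthankful


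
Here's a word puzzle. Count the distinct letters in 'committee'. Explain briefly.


Unique letters in 'committee': {c, e, i, m, o, t} = 6 distinct letters.

6


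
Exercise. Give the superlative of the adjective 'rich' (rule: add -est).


Apply superlative formation (add -est): 'rich' -> 'richest'.

richest


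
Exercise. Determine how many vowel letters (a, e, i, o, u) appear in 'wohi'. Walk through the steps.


Vowels in 'wohi': o, i = 2 vowels.

2


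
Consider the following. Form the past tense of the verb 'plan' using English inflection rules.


Apply rule: Double final consonant and add -ed. 'plan' becomes 'planned'.

planned


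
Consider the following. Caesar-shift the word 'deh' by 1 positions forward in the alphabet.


Shift each letter by 1: d -> e, e -> f, h -> i. Result: 'efi'.

efi


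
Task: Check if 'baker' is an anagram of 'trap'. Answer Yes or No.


Sorted letters of 'baker': 'abekr'
Sorted letters of 'trap': 'aprt'
They do not match.

No


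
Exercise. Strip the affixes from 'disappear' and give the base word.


Remove prefix 'dis' from 'disappear' to get root 'appear'.

appear


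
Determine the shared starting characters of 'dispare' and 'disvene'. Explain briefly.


Compare from the start: 3 characters match: 'dis'. Mismatch at position 4: 'p' vs 'v'.

dis


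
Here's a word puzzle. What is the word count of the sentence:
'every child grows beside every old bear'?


Split into words: every | child | grows | beside | every | old | bear = 7 words.

7


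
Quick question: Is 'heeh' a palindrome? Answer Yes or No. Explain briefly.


Forward: 'heeh'
Reversed: 'heeh'
They are identical.

Yes


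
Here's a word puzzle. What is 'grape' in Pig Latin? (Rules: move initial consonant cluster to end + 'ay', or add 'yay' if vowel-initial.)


'grape': move consonant cluster 'gr' to end and add 'ay': 'apegray'.

apegray


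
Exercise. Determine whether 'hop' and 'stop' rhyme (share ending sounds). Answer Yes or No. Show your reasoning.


Rime (stressed vowel + following sounds) of 'hop': -op = /ɒp/
Rime of 'stop': -op = /ɒp/
/ɒp/ and /ɒp/ are the same ending sound, so the words rhyme.

Yes


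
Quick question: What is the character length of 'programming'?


Spell out 'programming' and number each letter: p(1), r(2), o(3), g(4), r(5), a(6), m(7), m(8), i(9), n(10), g(11). Total: 11 letters.

11


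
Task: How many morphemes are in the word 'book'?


Decomposition: book (free morpheme) = 1 morpheme(s)

1 morphemes


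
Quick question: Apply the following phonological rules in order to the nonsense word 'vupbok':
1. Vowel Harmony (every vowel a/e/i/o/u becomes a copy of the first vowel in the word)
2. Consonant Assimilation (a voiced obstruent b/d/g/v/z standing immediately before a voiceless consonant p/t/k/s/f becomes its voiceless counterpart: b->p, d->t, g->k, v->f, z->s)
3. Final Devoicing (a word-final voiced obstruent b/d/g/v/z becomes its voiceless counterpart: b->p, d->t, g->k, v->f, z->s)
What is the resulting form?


Starting form: 'vupbok'
Rule 1: Vowel Harmony: all vowels become 'u' (matching first vowel). 'vupbok' -> 'vupbuk'
Rule 2: Consonant Assimilation: no voiced obstruent (b/d/g/v/z) stands immediately before a voiceless consonant (p/t/k/s/f). No change.
Rule 3: Final Devoicing: final consonant 'k' is not one of the voiced obstruents b/d/g/v/z. No change.
Final form: 'vupbuk'

vupbuk


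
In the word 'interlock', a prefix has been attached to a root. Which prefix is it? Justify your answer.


The word 'interlock' = 'inter' (prefix) + 'lock' (root). The prefix is 'inter'.

inter


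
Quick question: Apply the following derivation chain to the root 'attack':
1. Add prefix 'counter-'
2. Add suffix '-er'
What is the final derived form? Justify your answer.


Step 1: Add prefix 'counter-' to 'attack' = 'counterattack'
Step 2: Add suffix '-er' to 'counterattack' = 'counterattacker'

counterattacker


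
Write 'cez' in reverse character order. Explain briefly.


Reverse 'cez' character by character: 'zec'.

zec


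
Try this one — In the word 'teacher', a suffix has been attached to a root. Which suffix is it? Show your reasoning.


The word 'teacher' = 'teach' (root) + '-er' (suffix). The suffix is '-er'.

er


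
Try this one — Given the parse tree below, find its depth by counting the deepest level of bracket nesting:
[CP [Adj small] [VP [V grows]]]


Count bracket nesting levels:
'[' at pos 0: depth = 1
'[' at pos 4: depth = 2
'[' at pos 16: depth = 2
'[' at pos 20: depth = 3
Maximum depth reached: 3

3


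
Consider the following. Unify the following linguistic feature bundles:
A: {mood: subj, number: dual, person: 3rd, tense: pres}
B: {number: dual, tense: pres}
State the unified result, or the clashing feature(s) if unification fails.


Compare features:
mood: A=subj vs B=_ -> unified: subj
number: A=dual vs B=dual -> unified: dual
person: A=3rd vs B=_ -> unified: 3rd
tense: A=pres vs B=pres -> unified: pres
No clashes found.

Unified: {mood: subj, number: dual, person: 3rd, tense: pres}


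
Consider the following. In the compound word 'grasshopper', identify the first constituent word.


Split 'grasshopper' into 'grass' + 'hopper'. The first part is 'grass'.

grass


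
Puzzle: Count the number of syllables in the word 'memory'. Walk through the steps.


Break 'memory' into syllables: mem-o-ry -> mem | o | ry = 3 syllables

3 syllables


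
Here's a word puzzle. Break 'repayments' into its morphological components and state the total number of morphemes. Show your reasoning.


Step 1: Identify prefix: 're' (meaning: again)
Step 2: Identify root: 'pay'
Step 3: Identify suffix(es): 'ment, s'
Decomposition: re- (prefix: again) + pay (root) + -ment (suffix: action/result) + -s (plural)
Total morphemes: 4

4 morphemes (re- (prefix: again) + pay (root) + -ment (suffix: action/result) + -s (plural))


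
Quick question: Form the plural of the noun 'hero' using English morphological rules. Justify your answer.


Apply rule: Add -es (consonant + o). 'hero' becomes 'heroes'.

heroes


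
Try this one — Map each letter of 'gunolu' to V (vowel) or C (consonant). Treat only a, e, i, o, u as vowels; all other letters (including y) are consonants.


Letter mapping: g = C, u = V, n = C, o = V, l = C, u = V.

CVCVCV


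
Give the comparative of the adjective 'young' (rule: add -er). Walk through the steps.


Apply comparative formation (add -er): 'young' -> 'younger'.

younger


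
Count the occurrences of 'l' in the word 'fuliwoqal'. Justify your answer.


Letter 'l' in 'fuliwoqal': found at position(s) 3, 9 = 2 occurrence(s).

2


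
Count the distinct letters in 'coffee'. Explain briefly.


Unique letters in 'coffee': {c, e, f, o} = 4 distinct letters.

4


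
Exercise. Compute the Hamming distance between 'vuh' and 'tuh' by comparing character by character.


Alignment:
Position 1: 'v' vs 't' = DIFFER
Position 2: 'u' vs 'u' = match
Position 3: 'h' vs 'h' = match
Total differences: 1

1


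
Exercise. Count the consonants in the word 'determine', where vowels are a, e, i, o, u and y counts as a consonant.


Consonants in 'determine': d, t, r, m, n = 5 consonants.

5


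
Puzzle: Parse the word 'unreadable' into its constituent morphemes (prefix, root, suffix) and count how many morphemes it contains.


Step 1: Identify prefix: 'un' (meaning: not/reverse)
Step 2: Identify root: 'read'
Step 3: Identify suffix(es): 'able'
Decomposition: un- (prefix: not/reverse) + read (root) + -able (suffix: capable of)
Total morphemes: 3

3 morphemes (un- (prefix: not/reverse) + read (root) + -able (suffix: capable of))


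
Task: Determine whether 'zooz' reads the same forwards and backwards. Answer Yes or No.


Forward: 'zooz'
Reversed: 'zooz'
They are identical.

Yes


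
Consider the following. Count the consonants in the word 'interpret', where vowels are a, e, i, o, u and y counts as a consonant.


Consonants in 'interpret': n, t, r, p, r, t = 6 consonants.

6


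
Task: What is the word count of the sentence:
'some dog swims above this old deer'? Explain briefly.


Split into words: some | dog | swims | above | this | old | deer = 7 words.

7


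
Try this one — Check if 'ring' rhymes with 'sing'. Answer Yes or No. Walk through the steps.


Rime (stressed vowel + following sounds) of 'ring': -ing = /ɪŋ/
Rime of 'sing': -ing = /ɪŋ/
/ɪŋ/ and /ɪŋ/ are the same ending sound, so the words rhyme.

Yes


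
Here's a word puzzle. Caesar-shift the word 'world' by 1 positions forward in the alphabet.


Shift each letter by 1: w -> x, o -> p, r -> s, l -> m, d -> e. Result: 'xpsme'.

xpsme


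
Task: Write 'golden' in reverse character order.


Reverse 'golden' character by character: 'nedlog'.

nedlog


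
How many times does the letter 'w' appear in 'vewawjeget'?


Letter 'w' in 'vewawjeget': found at position(s) 3, 5 = 2 occurrence(s).

2


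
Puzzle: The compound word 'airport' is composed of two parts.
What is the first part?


Split 'airport' into 'air' + 'port'. The first part is 'air'.

air


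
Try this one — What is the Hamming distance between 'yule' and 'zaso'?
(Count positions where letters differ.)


Alignment:
Position 1: 'y' vs 'z' = DIFFER
Position 2: 'u' vs 'a' = DIFFER
Position 3: 'l' vs 's' = DIFFER
Position 4: 'e' vs 'o' = DIFFER
Total differences: 4

4


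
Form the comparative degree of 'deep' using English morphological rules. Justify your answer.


Apply comparative formation (add -er): 'deep' -> 'deeper'.

deeper


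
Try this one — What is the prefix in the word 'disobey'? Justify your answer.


The word 'disobey' = 'dis' (prefix) + 'obey' (root). The prefix is 'dis'.

dis


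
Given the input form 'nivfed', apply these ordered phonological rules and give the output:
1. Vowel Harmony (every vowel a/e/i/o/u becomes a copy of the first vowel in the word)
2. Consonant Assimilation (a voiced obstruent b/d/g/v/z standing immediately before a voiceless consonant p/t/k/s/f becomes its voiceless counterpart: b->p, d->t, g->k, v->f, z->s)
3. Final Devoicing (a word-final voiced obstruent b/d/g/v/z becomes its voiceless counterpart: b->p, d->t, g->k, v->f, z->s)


Starting form: 'nivfed'
Rule 1: Vowel Harmony: all vowels become 'i' (matching first vowel). 'nivfed' -> 'nivfid'
Rule 2: Consonant Assimilation: voiced obstruent before voiceless consonant becomes voiceless ('vf' -> 'ff'). 'nivfid' -> 'niffid'
Rule 3: Final Devoicing: word-final voiced obstruent 'd' becomes voiceless 't'. 'niffid' -> 'niffit'
Final form: 'niffit'

niffit


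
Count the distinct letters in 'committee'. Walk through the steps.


Unique letters in 'committee': {c, e, i, m, o, t} = 6 distinct letters.

6


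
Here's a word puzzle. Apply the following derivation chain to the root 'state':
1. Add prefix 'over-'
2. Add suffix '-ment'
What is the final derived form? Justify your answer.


Step 1: Add prefix 'over-' to 'state' = 'overstate'
Step 2: Add suffix '-ment' to 'overstate' = 'overstatement'

overstatement


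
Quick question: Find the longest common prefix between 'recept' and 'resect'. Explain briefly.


Compare from the start: 2 characters match: 're'. Mismatch at position 3: 'c' vs 's'.

re


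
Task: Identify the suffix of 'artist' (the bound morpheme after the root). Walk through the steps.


The word 'artist' = 'art' (root) + '-ist' (suffix). The suffix is '-ist'.

ist


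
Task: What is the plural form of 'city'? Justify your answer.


Apply rule: Change -y to -ies (consonant + y). 'city' becomes 'cities'.

cities


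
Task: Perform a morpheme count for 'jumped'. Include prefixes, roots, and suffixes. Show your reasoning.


Decomposition: jump (root) + -ed (suffix) = 2 morpheme(s)

2 morphemes


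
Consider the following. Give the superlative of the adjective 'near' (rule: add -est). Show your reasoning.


Apply superlative formation (add -est): 'near' -> 'nearest'.

nearest


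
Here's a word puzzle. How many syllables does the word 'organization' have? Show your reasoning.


Break 'organization' into syllables: or-gan-i-za-tion -> or | gan | i | za | tion = 5 syllables

5 syllables


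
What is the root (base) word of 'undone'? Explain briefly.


Remove prefix 'un' from 'undone' to get root 'done'.

done


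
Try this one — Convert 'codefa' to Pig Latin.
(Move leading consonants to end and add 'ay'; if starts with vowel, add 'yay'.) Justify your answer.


'codefa': move consonant cluster 'c' to end and add 'ay': 'odefacay'.

odefacay


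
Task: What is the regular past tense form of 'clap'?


Apply rule: Double final consonant and add -ed. 'clap' becomes 'clapped'.

clapped


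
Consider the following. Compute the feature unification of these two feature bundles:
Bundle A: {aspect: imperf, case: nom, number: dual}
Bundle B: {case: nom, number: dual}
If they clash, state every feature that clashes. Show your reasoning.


Compare features:
aspect: A=imperf vs B=_ -> unified: imperf
case: A=nom vs B=nom -> unified: nom
number: A=dual vs B=dual -> unified: dual
No clashes found.

Unified: {aspect: imperf, case: nom, number: dual}


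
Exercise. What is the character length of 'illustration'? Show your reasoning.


Spell out 'illustration' and number each letter: i(1), l(2), l(3), u(4), s(5), t(6), r(7), a(8), t(9), i(10), o(11), n(12). Total: 12 letters.

12


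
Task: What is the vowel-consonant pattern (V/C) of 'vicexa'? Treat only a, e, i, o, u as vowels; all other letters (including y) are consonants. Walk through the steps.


Letter mapping: v = C, i = V, c = C, e = V, x = C, a = V.

CVCVCV


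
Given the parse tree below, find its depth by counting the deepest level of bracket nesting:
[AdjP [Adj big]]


Count bracket nesting levels:
'[' at pos 0: depth = 1
'[' at pos 6: depth = 2
Maximum depth reached: 2

2


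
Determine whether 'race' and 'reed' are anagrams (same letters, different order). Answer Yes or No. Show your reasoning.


Sorted letters of 'race': 'acer'
Sorted letters of 'reed': 'deer'
They do not match.

No


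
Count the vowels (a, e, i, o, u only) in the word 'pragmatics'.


Vowels in 'pragmatics': a, a, i = 3 vowels.

3


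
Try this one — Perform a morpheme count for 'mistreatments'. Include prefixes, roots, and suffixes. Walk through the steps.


Decomposition: mis- (prefix) + treat (root) + -ment (suffix) + -s (plural) = 4 morpheme(s)

4 morphemes


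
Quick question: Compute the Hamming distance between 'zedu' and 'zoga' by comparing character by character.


Alignment:
Position 1: 'z' vs 'z' = match
Position 2: 'e' vs 'o' = DIFFER
Position 3: 'd' vs 'g' = DIFFER
Position 4: 'u' vs 'a' = DIFFER
Total differences: 3

3


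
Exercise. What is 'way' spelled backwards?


Reverse 'way' character by character: 'yaw'.

yaw


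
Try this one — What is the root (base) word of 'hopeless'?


Remove suffix '-less' from 'hopeless' to get root 'hope'.

hope


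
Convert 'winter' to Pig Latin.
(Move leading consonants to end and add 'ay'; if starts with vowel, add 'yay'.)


'winter': move consonant cluster 'w' to end and add 'ay': 'interway'.

interway


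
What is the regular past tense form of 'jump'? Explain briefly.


Apply rule: Add -ed. 'jump' becomes 'jumped'.

jumped


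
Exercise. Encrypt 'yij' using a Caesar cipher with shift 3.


Shift each letter by 3: y -> b, i -> l, j -> m. Result: 'blm'.

blm


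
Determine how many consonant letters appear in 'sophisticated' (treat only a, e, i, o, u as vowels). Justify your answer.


Consonants in 'sophisticated': s, p, h, s, t, c, t, d = 8 consonants.

8


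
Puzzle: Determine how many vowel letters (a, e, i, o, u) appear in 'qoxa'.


Vowels in 'qoxa': o, a = 2 vowels.

2


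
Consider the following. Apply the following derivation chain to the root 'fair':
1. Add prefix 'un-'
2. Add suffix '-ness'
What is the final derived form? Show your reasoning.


Step 1: Add prefix 'un-' to 'fair' = 'unfair'
Step 2: Add suffix '-ness' to 'unfair' = 'unfairness'

unfairness


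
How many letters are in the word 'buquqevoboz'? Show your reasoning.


Spell out 'buquqevoboz' and number each letter: b(1), u(2), q(3), u(4), q(5), e(6), v(7), o(8), b(9), o(10), z(11). Total: 11 letters.

11


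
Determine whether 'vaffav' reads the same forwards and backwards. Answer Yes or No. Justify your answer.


Forward: 'vaffav'
Reversed: 'vaffav'
They are identical.

Yes


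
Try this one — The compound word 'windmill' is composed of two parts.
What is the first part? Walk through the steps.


Split 'windmill' into 'wind' + 'mill'. The first part is 'wind'.

wind


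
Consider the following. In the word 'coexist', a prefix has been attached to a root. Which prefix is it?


The word 'coexist' = 'co' (prefix) + 'exist' (root). The prefix is 'co'.

co


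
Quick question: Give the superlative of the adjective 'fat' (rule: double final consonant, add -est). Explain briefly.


Apply superlative formation (double final consonant, add -est): 'fat' -> 'fattest'.

fattest


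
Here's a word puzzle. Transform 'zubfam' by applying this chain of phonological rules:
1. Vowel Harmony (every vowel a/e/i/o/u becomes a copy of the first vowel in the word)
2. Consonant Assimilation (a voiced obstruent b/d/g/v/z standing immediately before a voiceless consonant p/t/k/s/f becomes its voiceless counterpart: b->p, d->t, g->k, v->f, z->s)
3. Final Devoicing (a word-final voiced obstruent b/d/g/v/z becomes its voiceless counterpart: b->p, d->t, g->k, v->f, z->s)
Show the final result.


Starting form: 'zubfam'
Rule 1: Vowel Harmony: all vowels become 'u' (matching first vowel). 'zubfam' -> 'zubfum'
Rule 2: Consonant Assimilation: voiced obstruent before voiceless consonant becomes voiceless ('bf' -> 'pf'). 'zubfum' -> 'zupfum'
Rule 3: Final Devoicing: final consonant 'm' is not one of the voiced obstruents b/d/g/v/z. No change.
Final form: 'zupfum'

zupfum


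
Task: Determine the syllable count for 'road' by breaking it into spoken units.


Break 'road' into syllables: road -> road = 1 syllable

1 syllable


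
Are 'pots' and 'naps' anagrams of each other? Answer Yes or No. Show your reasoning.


Sorted letters of 'pots': 'opst'
Sorted letters of 'naps': 'anps'
They do not match.

No


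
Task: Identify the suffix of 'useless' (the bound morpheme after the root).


The word 'useless' = 'use' (root) + '-less' (suffix). The suffix is '-less'.

less


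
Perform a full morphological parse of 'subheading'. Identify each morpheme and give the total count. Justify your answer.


Step 1: Identify prefix: 'sub' (meaning: below)
Step 2: Identify root: 'head'
Step 3: Identify suffix(es): 'ing'
Decomposition: sub- (prefix: below) + head (root) + -ing (suffix: ongoing/result)
Total morphemes: 3

3 morphemes (sub- (prefix: below) + head (root) + -ing (suffix: ongoing/result))


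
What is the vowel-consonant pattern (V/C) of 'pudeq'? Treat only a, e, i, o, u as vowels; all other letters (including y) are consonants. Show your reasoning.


Letter mapping: p = C, u = V, d = C, e = V, q = C.

CVCVC


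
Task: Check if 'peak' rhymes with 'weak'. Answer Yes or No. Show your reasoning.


Rime (stressed vowel + following sounds) of 'peak': -eak = /iːk/
Rime of 'weak': -eak = /iːk/
/iːk/ and /iːk/ are the same ending sound, so the words rhyme.

Yes


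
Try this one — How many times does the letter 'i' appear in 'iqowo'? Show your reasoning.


Letter 'i' in 'iqowo': found at position(s) 1 = 1 occurrence(s).

1


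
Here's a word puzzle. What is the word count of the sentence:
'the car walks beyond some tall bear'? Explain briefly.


Split into words: the | car | walks | beyond | some | tall | bear = 7 words.

7


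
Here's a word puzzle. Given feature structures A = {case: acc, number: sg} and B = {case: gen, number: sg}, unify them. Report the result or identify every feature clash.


Compare features:
case: A=acc vs B=gen -> CLASH
number: A=sg vs B=sg -> unified: sg
Clash detected on feature 'case' (acc vs gen); unification fails.

CLASH on 'case' (acc vs gen)


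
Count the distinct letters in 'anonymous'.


Unique letters in 'anonymous': {a, m, n, o, s, u, y} = 7 distinct letters.

7


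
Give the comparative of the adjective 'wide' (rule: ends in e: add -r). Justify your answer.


Apply comparative formation (ends in e: add -r): 'wide' -> 'wider'.

wider


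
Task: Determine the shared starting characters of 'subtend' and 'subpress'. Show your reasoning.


Compare from the start: 3 characters match: 'sub'. Mismatch at position 4: 't' vs 'p'.

sub


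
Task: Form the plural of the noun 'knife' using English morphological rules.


Apply rule: Change -fe to -ves. 'knife' becomes 'knives'.

knives


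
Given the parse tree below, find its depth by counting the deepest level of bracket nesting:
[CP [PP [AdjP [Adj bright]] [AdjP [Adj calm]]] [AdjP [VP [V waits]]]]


Count bracket nesting levels:
'[' at pos 0: depth = 1
'[' at pos 4: depth = 2
'[' at pos 8: depth = 3
'[' at pos 14: depth = 4
'[' at pos 28: depth = 3
'[' at pos 34: depth = 4
'[' at pos 47: depth = 2
'[' at pos 53: depth = 3
'[' at pos 57: depth = 4
Maximum depth reached: 4

4


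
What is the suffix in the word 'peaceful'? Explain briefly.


The word 'peaceful' = 'peace' (root) + '-ful' (suffix). The suffix is '-ful'.

ful


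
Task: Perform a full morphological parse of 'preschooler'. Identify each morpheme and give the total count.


Step 1: Identify prefix: 'pre' (meaning: before)
Step 2: Identify root: 'school'
Step 3: Identify suffix(es): 'er'
Decomposition: pre- (prefix: before) + school (root) + -er (suffix: one who)
Total morphemes: 3

3 morphemes (pre- (prefix: before) + school (root) + -er (suffix: one who))


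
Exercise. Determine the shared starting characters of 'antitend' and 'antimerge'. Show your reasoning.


Compare from the start: 4 characters match: 'anti'. Mismatch at position 5: 't' vs 'm'.

anti


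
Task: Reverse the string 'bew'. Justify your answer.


Reverse 'bew' character by character: 'web'.

web


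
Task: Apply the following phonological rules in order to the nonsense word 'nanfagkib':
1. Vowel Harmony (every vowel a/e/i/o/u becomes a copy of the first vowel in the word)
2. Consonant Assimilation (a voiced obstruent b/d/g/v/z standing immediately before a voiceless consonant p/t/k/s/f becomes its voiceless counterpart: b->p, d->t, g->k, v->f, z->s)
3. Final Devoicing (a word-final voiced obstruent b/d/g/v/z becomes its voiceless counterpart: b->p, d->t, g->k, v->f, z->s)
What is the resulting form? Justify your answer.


Starting form: 'nanfagkib'
Rule 1: Vowel Harmony: all vowels become 'a' (matching first vowel). 'nanfagkib' -> 'nanfagkab'
Rule 2: Consonant Assimilation: voiced obstruent before voiceless consonant becomes voiceless ('gk' -> 'kk'). 'nanfagkab' -> 'nanfakkab'
Rule 3: Final Devoicing: word-final voiced obstruent 'b' becomes voiceless 'p'. 'nanfakkab' -> 'nanfakkap'
Final form: 'nanfakkap'

nanfakkap


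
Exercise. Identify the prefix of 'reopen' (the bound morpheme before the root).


The word 'reopen' = 're' (prefix) + 'open' (root). The prefix is 're'.

re


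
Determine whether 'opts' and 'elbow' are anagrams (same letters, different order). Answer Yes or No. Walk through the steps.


Sorted letters of 'opts': 'opst'
Sorted letters of 'elbow': 'below'
They do not match.

No


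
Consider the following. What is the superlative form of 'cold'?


Apply superlative formation (add -est): 'cold' -> 'coldest'.

coldest


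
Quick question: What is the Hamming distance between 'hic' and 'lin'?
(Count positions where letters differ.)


Alignment:
Position 1: 'h' vs 'l' = DIFFER
Position 2: 'i' vs 'i' = match
Position 3: 'c' vs 'n' = DIFFER
Total differences: 2

2


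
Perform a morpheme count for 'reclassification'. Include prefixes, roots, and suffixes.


Decomposition: re- (prefix) + class (root) + -ify (suffix) + -ation (suffix) = 4 morpheme(s)

4 morphemes


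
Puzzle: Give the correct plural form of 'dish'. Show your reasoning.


Apply rule: Add -es (sibilant/fricative ending). 'dish' becomes 'dishes'.

dishes


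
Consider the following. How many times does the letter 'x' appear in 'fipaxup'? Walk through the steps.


Letter 'x' in 'fipaxup': found at position(s) 5 = 1 occurrence(s).

1


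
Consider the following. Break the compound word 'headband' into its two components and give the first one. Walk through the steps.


Split 'headband' into 'head' + 'band'. The first part is 'head'.

head


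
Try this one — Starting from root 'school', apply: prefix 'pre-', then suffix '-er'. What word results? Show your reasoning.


Step 1: Add prefix 'pre-' to 'school' = 'preschool'
Step 2: Add suffix '-er' to 'preschool' = 'preschooler'

preschooler


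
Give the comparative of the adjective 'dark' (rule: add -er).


Apply comparative formation (add -er): 'dark' -> 'darker'.

darker


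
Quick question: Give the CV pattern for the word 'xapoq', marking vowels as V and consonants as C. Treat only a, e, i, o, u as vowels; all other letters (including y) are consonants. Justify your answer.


Letter mapping: x = C, a = V, p = C, o = V, q = C.

CVCVC


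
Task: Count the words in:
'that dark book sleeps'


Split into words: that | dark | book | sleeps = 4 words.

4


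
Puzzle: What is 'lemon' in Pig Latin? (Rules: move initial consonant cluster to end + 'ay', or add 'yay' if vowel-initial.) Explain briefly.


'lemon': move consonant cluster 'l' to end and add 'ay': 'emonlay'.

emonlay


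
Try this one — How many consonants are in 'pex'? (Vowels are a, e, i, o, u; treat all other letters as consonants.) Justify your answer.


Consonants in 'pex': p, x = 2 consonants.

2


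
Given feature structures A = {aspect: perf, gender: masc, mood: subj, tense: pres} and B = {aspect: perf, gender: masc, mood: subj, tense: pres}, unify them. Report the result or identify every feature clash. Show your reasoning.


Compare features:
aspect: A=perf vs B=perf -> unified: perf
gender: A=masc vs B=masc -> unified: masc
mood: A=subj vs B=subj -> unified: subj
tense: A=pres vs B=pres -> unified: pres
No clashes found.

Unified: {aspect: perf, gender: masc, mood: subj, tense: pres}


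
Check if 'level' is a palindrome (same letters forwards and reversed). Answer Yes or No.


Forward: 'level'
Reversed: 'level'
They are identical.

Yes


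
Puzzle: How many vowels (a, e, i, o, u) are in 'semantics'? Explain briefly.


Vowels in 'semantics': e, a, i = 3 vowels.

3


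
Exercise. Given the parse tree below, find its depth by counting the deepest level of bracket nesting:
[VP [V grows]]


Count bracket nesting levels:
'[' at pos 0: depth = 1
'[' at pos 4: depth = 2
Maximum depth reached: 2

2


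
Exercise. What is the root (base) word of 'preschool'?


Remove prefix 'pre' from 'preschool' to get root 'school'.

school


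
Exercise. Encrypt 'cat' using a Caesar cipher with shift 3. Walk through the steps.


Shift each letter by 3: c -> f, a -> d, t -> w. Result: 'fdw'.

fdw


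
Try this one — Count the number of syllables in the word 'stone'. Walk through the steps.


Break 'stone' into syllables: stone -> stone = 1 syllable

1 syllable


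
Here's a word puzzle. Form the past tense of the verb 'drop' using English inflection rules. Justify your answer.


Apply rule: Double final consonant and add -ed. 'drop' becomes 'dropped'.

dropped


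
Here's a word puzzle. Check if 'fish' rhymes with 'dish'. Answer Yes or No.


Rime (stressed vowel + following sounds) of 'fish': -ish = /ɪʃ/
Rime of 'dish': -ish = /ɪʃ/
/ɪʃ/ and /ɪʃ/ are the same ending sound, so the words rhyme.

Yes


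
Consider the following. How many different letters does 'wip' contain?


Unique letters in 'wip': {i, p, w} = 3 distinct letters.

3


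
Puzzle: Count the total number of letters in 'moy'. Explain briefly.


Spell out 'moy' and number each letter: m(1), o(2), y(3). Total: 3 letters.

3


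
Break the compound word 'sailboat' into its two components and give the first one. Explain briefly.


Split 'sailboat' into 'sail' + 'boat'. The first part is 'sail'.

sail


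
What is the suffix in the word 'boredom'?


The word 'boredom' = 'bore' (root) + '-dom' (suffix). The suffix is '-dom'.

dom


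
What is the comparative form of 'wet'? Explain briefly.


Apply comparative formation (double final consonant, add -er): 'wet' -> 'wetter'.

wetter


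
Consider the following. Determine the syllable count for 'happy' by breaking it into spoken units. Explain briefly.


Break 'happy' into syllables: hap-py -> hap | py = 2 syllables

2 syllables


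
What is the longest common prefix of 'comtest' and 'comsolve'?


Compare from the start: 3 characters match: 'com'. Mismatch at position 4: 't' vs 's'.

com


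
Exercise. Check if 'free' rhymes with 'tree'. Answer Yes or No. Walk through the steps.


Rime (stressed vowel + following sounds) of 'free': -ee = /iː/
Rime of 'tree': -ee = /iː/
/iː/ and /iː/ are the same ending sound, so the words rhyme.

Yes


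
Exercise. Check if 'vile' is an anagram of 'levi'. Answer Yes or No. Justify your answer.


Sorted letters of 'vile': 'eilv'
Sorted letters of 'levi': 'eilv'
They match.

Yes


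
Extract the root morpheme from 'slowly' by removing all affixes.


Remove suffix '-ly' from 'slowly' to get root 'slow'.

slow


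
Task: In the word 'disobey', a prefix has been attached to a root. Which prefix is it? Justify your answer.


The word 'disobey' = 'dis' (prefix) + 'obey' (root). The prefix is 'dis'.

dis


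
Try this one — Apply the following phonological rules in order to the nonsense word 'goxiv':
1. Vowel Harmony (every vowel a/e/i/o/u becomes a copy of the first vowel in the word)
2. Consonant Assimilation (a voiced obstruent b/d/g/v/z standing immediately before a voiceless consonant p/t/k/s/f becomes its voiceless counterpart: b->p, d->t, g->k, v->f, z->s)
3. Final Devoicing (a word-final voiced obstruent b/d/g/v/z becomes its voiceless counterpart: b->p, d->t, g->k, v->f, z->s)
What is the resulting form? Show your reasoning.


Starting form: 'goxiv'
Rule 1: Vowel Harmony: all vowels become 'o' (matching first vowel). 'goxiv' -> 'goxov'
Rule 2: Consonant Assimilation: no voiced obstruent (b/d/g/v/z) stands immediately before a voiceless consonant (p/t/k/s/f). No change.
Rule 3: Final Devoicing: word-final voiced obstruent 'v' becomes voiceless 'f'. 'goxov' -> 'goxof'
Final form: 'goxof'

goxof


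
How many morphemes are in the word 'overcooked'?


Decomposition: over- (prefix) + cook (root) + -ed (suffix) = 3 morpheme(s)

3 morphemes


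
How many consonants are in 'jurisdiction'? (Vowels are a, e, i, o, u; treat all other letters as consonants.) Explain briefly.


Consonants in 'jurisdiction': j, r, s, d, c, t, n = 7 consonants.

7


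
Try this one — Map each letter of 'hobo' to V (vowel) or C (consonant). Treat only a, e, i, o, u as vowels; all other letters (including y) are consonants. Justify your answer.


Letter mapping: h = C, o = V, b = C, o = V.

CVCV


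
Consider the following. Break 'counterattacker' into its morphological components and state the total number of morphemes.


Step 1: Identify prefix: 'counter' (meaning: against)
Step 2: Identify root: 'attack'
Step 3: Identify suffix(es): 'er'
Decomposition: counter- (prefix: against) + attack (root) + -er (suffix: one who)
Total morphemes: 3

3 morphemes (counter- (prefix: against) + attack (root) + -er (suffix: one who))


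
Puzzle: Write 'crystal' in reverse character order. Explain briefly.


Reverse 'crystal' character by character: 'latsyrc'.

latsyrc


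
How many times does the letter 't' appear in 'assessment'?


Letter 't' in 'assessment': found at position(s) 10 = 1 occurrence(s).

1


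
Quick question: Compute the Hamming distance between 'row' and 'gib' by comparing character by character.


Alignment:
Position 1: 'r' vs 'g' = DIFFER
Position 2: 'o' vs 'i' = DIFFER
Position 3: 'w' vs 'b' = DIFFER
Total differences: 3

3


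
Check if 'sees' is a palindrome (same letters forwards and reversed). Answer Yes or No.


Forward: 'sees'
Reversed: 'sees'
They are identical.

Yes
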